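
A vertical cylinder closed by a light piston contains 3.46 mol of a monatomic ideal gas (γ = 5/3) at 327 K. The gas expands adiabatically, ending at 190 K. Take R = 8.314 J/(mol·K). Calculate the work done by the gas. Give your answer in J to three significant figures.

W ≈ 5910 J

Adiabatic ⇒ Q = 0, so W_by = −ΔU = nCᵥ(T₁ − T₂).
Cᵥ = 3R/2 = 12.47 J/(mol·K).
W = (3.46)(12.47)(327 − 190) = 5912 J.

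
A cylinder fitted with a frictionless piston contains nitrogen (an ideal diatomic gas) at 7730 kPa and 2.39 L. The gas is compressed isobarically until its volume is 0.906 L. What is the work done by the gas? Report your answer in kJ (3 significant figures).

W ≈ -11.5 kJ

Isobaric: W = P ΔV.
W = (7730 kPa)(0.906 − 2.39 L) = (7730)(-1.484) = -11471 J.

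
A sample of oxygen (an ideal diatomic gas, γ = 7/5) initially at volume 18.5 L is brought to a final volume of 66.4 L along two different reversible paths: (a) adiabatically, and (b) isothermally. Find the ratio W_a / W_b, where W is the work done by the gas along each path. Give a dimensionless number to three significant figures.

Path (a) adiabatic: W = P₁V₁(1 − (V₁/V₂)^(γ−1))/(γ−1) → W_a/(P₁V₁) = 1.001.
Path (b) isothermal: W = P₁V₁ ln(V₂/V₁) → W_b/(P₁V₁) = 1.278.
W_a / W_b = 1.001 / 1.278 = 0.7829.

W_a / W_b ≈ 0.783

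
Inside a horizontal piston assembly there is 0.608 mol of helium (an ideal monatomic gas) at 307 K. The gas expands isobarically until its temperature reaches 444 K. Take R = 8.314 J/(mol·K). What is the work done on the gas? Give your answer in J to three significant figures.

W ≈ -693 J

Isobaric: W = P ΔV = nR ΔT.
W = (0.608)(8.314)(444 − 307) = 692.5 J.
Work on gas = −W_by = -692.5 J.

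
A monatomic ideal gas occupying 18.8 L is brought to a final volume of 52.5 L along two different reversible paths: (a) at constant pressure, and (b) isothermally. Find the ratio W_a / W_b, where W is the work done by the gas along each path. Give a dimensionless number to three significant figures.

Path (a) isobaric: W = P₁(V₂ − V₁) → W_a/(P₁V₁) = 1.793.
Path (b) isothermal: W = P₁V₁ ln(V₂/V₁) → W_b/(P₁V₁) = 1.027.
W_a / W_b = 1.793 / 1.027 = 1.746.

W_a / W_b ≈ 1.75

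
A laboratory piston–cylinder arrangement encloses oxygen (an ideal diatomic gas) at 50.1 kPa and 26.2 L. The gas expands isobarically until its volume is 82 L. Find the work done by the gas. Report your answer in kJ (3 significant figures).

Isobaric: W = P ΔV.
W = (50.1 kPa)(82 − 26.2 L) = (50.1)(55.8) = 2796 J.

W ≈ 2.80 kJ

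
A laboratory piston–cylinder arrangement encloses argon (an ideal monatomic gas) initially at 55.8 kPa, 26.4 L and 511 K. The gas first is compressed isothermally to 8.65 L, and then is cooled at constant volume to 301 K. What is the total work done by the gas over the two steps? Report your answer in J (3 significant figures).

Step 1 (isothermal): W = P₁V₁ ln(V₂/V₁) = (1473) ln(8.65/26.4) = -1644 J.
Step 2 (isochoric): W = 0 (constant volume).
W_total = -1644 + 0 = -1644 J.

W_total ≈ -1640 J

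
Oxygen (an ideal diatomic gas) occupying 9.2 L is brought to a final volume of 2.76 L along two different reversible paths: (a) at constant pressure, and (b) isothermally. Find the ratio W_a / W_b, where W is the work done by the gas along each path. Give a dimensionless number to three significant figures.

W_a / W_b ≈ 0.581

Path (a) isobaric: W = P₁(V₂ − V₁) → W_a/(P₁V₁) = -0.7.
Path (b) isothermal: W = P₁V₁ ln(V₂/V₁) → W_b/(P₁V₁) = -1.204.
W_a / W_b = -0.7 / -1.204 = 0.5814.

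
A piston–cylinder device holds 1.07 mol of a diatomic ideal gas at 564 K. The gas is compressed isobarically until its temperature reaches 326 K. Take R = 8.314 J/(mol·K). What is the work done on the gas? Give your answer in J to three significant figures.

Isobaric: W = P ΔV = nR ΔT.
W = (1.07)(8.314)(326 − 564) = -2117 J.
Work on gas = −W_by = 2117 J.

W ≈ 2120 J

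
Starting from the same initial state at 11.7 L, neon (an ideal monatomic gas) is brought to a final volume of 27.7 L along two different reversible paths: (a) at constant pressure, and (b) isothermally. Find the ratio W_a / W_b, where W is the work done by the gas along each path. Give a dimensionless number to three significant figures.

Path (a) isobaric: W = P₁(V₂ − V₁) → W_a/(P₁V₁) = 1.368.
Path (b) isothermal: W = P₁V₁ ln(V₂/V₁) → W_b/(P₁V₁) = 0.8618.
W_a / W_b = 1.368 / 0.8618 = 1.587.

W_a / W_b ≈ 1.59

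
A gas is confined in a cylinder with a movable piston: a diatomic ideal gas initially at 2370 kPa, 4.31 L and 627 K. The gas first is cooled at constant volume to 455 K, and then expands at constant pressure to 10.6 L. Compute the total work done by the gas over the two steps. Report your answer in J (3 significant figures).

Step 1 (isochoric): W = 0 (constant volume).
After step 1: P = 1720 kPa (V unchanged).
Step 2 (isobaric): W = PΔV = (1720 kPa)(10.6 − 4.31 L) = 10818 J.
W_total = 0 + 10818 = 10818 J.

W_total ≈ 10800 J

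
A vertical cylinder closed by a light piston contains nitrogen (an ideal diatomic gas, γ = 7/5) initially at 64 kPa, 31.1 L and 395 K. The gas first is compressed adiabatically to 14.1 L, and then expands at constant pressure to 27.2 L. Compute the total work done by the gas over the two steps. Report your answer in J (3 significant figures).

W_total ≈ 685 J

Step 1 (adiabatic): W = (P₁V₁ − P₂V₂)/(γ−1) = (1990 − 2731)/0.4 = -1852 J.
After step 1: P = 193.7 kPa, V = 14.1 L, T = 542 K.
Step 2 (isobaric): W = PΔV = (193.7 kPa)(27.2 − 14.1 L) = 2538 J.
W_total = -1852 + 2538 = 685.5 J.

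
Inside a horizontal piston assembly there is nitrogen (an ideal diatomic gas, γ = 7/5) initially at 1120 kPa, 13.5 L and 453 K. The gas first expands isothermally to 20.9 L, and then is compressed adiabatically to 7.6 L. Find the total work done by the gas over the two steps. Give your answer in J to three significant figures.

W_total ≈ -12200 J

Step 1 (isothermal): W = P₁V₁ ln(V₂/V₁) = (15120) ln(20.9/13.5) = 6608 J.
After step 1: P = 723.4 kPa, V = 20.9 L, T = 453 K.
Step 2 (adiabatic): W = (P₁V₁ − P₂V₂)/(γ−1) = (15120 − 22661)/0.4 = -18853 J.
W_total = 6608 − 18853 = -12245 J.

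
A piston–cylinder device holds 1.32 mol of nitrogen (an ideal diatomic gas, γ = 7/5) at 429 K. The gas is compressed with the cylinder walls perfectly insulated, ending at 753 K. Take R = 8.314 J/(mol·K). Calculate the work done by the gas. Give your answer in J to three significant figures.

W ≈ -8890 J

Adiabatic ⇒ Q = 0, so W_by = −ΔU = nCᵥ(T₁ − T₂).
Cᵥ = 5R/2 = 20.79 J/(mol·K).
W = (1.32)(20.79)(429 − 753) = -8889 J.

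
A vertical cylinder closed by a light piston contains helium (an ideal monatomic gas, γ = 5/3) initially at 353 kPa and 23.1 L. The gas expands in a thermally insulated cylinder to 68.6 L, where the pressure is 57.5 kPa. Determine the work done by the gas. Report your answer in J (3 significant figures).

W ≈ 6310 J

Adiabatic: W = (P₁V₁ − P₂V₂)/(γ − 1) with γ = 5/3.
P₁V₁ = 8154 J, P₂V₂ = 3944 J.
W = (8154 − 3944) / 0.6667 = 6315 J.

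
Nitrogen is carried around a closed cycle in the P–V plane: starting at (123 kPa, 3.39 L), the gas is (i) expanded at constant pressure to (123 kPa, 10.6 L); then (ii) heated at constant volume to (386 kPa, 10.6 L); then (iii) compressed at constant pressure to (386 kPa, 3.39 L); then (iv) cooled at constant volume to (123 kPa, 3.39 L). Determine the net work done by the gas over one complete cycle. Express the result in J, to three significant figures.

Constant-volume legs do no work.
W(i) = (123)(10.6 − 3.39) = 886.8 J; W(iii) = (386)(3.39 − 10.6) = -2783 J.
W_net = 886.8 − 2783 = -1896 J (the counter-clockwise enclosed area).

W_net ≈ -1900 J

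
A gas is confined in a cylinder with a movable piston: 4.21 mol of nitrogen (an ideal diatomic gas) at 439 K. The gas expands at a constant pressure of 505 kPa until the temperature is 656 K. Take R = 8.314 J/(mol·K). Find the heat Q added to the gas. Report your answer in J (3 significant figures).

Isobaric: W = nRΔT = (4.21)(8.314)(217) = 7595 J.
ΔU = nCᵥΔT with Cᵥ = 5R/2: ΔU = (4.21)(20.79)(217) = 18989 J.
Q = ΔU + W = 18989 + 7595 = 26584 J.

Q ≈ 26600 J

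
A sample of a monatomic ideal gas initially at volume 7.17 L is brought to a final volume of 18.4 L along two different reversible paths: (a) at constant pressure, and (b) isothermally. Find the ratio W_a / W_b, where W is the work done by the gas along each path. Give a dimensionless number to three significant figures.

W_a / W_b ≈ 1.66

Path (a) isobaric: W = P₁(V₂ − V₁) → W_a/(P₁V₁) = 1.566.
Path (b) isothermal: W = P₁V₁ ln(V₂/V₁) → W_b/(P₁V₁) = 0.9424.
W_a / W_b = 1.566 / 0.9424 = 1.662.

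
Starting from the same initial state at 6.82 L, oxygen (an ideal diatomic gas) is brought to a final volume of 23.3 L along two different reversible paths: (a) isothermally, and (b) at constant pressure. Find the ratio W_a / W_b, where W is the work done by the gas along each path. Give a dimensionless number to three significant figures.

W_a / W_b ≈ 0.508

Path (a) isothermal: W = P₁V₁ ln(V₂/V₁) → W_a/(P₁V₁) = 1.229.
Path (b) isobaric: W = P₁(V₂ − V₁) → W_b/(P₁V₁) = 2.416.
W_a / W_b = 1.229 / 2.416 = 0.5084.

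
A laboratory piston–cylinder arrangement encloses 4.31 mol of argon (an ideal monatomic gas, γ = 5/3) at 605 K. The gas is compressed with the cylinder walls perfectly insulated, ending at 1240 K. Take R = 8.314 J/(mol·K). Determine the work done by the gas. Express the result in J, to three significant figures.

Adiabatic ⇒ Q = 0, so W_by = −ΔU = nCᵥ(T₁ − T₂).
Cᵥ = 3R/2 = 12.47 J/(mol·K).
W = (4.31)(12.47)(605 − 1240) = -34131 J.

W ≈ -34100 J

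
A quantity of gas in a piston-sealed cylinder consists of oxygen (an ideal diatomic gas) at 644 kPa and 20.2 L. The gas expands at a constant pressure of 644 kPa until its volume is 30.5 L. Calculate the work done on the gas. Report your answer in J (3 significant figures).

Isobaric: W = P ΔV.
W = (644 kPa)(30.5 − 20.2 L) = (644)(10.3) = 6633 J.
Work on gas = −W_by = -6633 J.

W ≈ -6630 J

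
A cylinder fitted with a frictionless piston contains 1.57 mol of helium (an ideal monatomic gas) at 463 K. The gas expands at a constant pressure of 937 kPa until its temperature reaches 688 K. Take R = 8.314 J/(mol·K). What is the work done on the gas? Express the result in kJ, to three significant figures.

Isobaric: W = P ΔV = nR ΔT.
W = (1.57)(8.314)(688 − 463) = 2937 J.
Work on gas = −W_by = -2937 J.

W ≈ -2.94 kJ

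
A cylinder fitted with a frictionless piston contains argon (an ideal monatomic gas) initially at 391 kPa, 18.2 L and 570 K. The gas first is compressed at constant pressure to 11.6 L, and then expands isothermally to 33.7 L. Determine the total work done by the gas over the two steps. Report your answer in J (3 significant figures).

W_total ≈ 2260 J

Step 1 (isobaric): W = PΔV = (391 kPa)(11.6 − 18.2 L) = -2581 J.
After step 1: P = 391 kPa, V = 11.6 L, T = 363.3 K.
Step 2 (isothermal): W = P₁V₁ ln(V₂/V₁) = (4536) ln(33.7/11.6) = 4837 J.
W_total = -2581 + 4837 = 2257 J.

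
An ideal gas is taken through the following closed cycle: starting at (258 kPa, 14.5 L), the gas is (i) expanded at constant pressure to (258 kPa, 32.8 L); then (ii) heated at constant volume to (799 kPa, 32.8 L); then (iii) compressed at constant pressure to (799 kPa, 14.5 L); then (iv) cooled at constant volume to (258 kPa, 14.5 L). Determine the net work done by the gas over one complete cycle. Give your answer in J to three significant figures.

W_net ≈ -9900 J

Constant-volume legs do no work.
W(i) = (258)(32.8 − 14.5) = 4721 J; W(iii) = (799)(14.5 − 32.8) = -14622 J.
W_net = 4721 − 14622 = -9900 J (the counter-clockwise enclosed area).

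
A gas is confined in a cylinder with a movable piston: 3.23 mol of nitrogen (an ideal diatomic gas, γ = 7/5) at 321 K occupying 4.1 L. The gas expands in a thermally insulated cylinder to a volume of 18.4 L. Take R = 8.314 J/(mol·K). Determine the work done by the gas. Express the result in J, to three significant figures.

W ≈ 9730 J

Adiabatic: TV^(γ−1) = const with γ = 7/5.
T₂ = T₁ (V₁/V₂)^(γ−1) = 321 × (4.1/18.4)^0.4 = 321 × 0.5485 = 176.1 K.
W_by = nCᵥ(T₁ − T₂) = (3.23)(20.79)(321 − 176.1) = 9730 J.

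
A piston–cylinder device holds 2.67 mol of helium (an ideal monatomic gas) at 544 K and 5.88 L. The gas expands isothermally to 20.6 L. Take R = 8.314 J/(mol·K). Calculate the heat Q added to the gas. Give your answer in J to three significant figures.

Q ≈ 15100 J

Isothermal ⇒ ΔU = 0, so Q = W = nRT ln(V₂/V₁).
Q = (2.67)(8.314)(544) ln(20.6/5.88) = 12076 × 1.254 = 15140 J.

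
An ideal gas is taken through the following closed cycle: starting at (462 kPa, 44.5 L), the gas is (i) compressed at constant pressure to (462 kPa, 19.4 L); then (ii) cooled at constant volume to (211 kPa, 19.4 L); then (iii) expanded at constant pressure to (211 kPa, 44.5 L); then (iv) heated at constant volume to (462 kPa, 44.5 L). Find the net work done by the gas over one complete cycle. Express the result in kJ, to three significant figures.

W_net ≈ -6.30 kJ

Constant-volume legs do no work.
W(i) = (462)(19.4 − 44.5) = -11596 J; W(iii) = (211)(44.5 − 19.4) = 5296 J.
W_net = -11596 + 5296 = -6300 J (the counter-clockwise enclosed area).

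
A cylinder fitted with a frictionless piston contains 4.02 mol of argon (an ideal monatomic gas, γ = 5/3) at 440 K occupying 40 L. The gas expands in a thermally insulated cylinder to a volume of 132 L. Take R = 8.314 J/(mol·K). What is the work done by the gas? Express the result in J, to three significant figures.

W ≈ 12100 J

Adiabatic: TV^(γ−1) = const with γ = 5/3.
T₂ = T₁ (V₁/V₂)^(γ−1) = 440 × (40/132)^0.667 = 440 × 0.4512 = 198.5 K.
W_by = nCᵥ(T₁ − T₂) = (4.02)(12.47)(440 − 198.5) = 12107 J.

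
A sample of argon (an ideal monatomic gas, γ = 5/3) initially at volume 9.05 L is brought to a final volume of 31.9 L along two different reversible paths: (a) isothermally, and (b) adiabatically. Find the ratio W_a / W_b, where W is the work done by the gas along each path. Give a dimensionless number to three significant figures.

Path (a) isothermal: W = P₁V₁ ln(V₂/V₁) → W_a/(P₁V₁) = 1.26.
Path (b) adiabatic: W = P₁V₁(1 − (V₁/V₂)^(γ−1))/(γ−1) → W_b/(P₁V₁) = 0.8524.
W_a / W_b = 1.26 / 0.8524 = 1.478.

W_a / W_b ≈ 1.48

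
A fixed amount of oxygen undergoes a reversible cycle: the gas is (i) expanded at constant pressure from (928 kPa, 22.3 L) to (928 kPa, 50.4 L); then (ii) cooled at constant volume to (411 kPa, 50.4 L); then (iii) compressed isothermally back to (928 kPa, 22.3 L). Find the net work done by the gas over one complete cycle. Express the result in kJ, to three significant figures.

Leg (i): W = PΔV = (928)(50.4 − 22.3) = 26077 J.
Leg (ii): W = 0.
Leg (iii): W = PᵢVᵢ ln(V_f/Vᵢ) = (20714) ln(22.3/50.4) = -16891 J.
W_net = 26077 − 16891 = 9186 J.

W_net ≈ 9.19 kJ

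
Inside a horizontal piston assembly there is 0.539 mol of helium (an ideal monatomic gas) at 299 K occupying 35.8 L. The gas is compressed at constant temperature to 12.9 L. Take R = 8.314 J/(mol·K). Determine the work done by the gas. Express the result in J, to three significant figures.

W ≈ -1370 J

Isothermal: W = nRT ln(V₂/V₁).
W = (0.539)(8.314)(299) × ln(12.9/35.8)
  = 1340 × -1.021
W_by_gas = -1368 J.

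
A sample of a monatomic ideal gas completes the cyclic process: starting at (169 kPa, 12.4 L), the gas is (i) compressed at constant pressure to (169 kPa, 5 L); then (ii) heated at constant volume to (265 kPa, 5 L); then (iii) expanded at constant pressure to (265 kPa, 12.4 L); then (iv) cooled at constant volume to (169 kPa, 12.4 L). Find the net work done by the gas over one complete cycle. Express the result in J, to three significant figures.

W_net ≈ 710 J

Constant-volume legs do no work.
W(i) = (169)(5 − 12.4) = -1251 J; W(iii) = (265)(12.4 − 5) = 1961 J.
W_net = -1251 + 1961 = 710.4 J (the clockwise enclosed area).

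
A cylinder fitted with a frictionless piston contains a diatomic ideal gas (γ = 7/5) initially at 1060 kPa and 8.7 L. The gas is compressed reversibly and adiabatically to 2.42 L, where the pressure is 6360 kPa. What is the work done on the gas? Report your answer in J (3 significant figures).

Adiabatic: W = (P₁V₁ − P₂V₂)/(γ − 1) with γ = 7/5.
P₁V₁ = 9222 J, P₂V₂ = 15391 J.
W = (9222 − 15391) / 0.4 = -15423 J.
Work on gas = −W_by = 15423 J.

W ≈ 15400 J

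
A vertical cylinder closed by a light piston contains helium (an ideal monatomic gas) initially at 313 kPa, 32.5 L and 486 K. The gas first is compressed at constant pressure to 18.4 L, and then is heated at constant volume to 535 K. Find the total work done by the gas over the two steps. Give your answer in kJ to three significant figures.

Step 1 (isobaric): W = PΔV = (313 kPa)(18.4 − 32.5 L) = -4413 J.
Step 2 (isochoric): W = 0 (constant volume).
W_total = -4413 + 0 = -4413 J.

W_total ≈ -4.41 kJ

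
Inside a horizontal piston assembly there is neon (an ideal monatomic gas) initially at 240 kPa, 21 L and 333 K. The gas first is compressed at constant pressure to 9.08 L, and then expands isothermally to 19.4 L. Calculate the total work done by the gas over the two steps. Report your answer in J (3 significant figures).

W_total ≈ -1210 J

Step 1 (isobaric): W = PΔV = (240 kPa)(9.08 − 21 L) = -2861 J.
After step 1: P = 240 kPa, V = 9.08 L, T = 144 K.
Step 2 (isothermal): W = P₁V₁ ln(V₂/V₁) = (2179) ln(19.4/9.08) = 1654 J.
W_total = -2861 + 1654 = -1206 J.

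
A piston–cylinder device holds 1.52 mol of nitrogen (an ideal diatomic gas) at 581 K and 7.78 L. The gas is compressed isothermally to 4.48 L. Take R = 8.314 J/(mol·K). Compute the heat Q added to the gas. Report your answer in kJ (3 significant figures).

Isothermal ⇒ ΔU = 0, so Q = W = nRT ln(V₂/V₁).
Q = (1.52)(8.314)(581) ln(4.48/7.78) = 7342 × -0.5519 = -4052 J.

Q ≈ -4.05 kJ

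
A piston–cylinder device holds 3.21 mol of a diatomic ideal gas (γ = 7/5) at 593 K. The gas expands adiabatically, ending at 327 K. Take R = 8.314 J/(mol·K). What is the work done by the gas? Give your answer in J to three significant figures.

Adiabatic ⇒ Q = 0, so W_by = −ΔU = nCᵥ(T₁ − T₂).
Cᵥ = 5R/2 = 20.79 J/(mol·K).
W = (3.21)(20.79)(593 − 327) = 17747 J.

W ≈ 17700 J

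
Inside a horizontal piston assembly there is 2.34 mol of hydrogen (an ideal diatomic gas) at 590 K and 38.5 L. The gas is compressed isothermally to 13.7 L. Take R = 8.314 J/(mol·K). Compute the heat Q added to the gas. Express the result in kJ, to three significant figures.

Q ≈ -11.9 kJ

Isothermal ⇒ ΔU = 0, so Q = W = nRT ln(V₂/V₁).
Q = (2.34)(8.314)(590) ln(13.7/38.5) = 11478 × -1.033 = -11860 J.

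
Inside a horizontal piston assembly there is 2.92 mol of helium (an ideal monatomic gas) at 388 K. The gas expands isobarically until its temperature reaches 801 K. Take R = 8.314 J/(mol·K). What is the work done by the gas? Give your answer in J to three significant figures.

W ≈ 10000 J

Isobaric: W = P ΔV = nR ΔT.
W = (2.92)(8.314)(801 − 388) = 10026 J.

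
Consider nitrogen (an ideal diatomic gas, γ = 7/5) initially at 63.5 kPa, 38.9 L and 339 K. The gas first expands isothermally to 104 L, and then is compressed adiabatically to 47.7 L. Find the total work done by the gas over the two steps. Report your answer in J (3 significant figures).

W_total ≈ 170 J

Step 1 (isothermal): W = P₁V₁ ln(V₂/V₁) = (2470) ln(104/38.9) = 2429 J.
After step 1: P = 23.75 kPa, V = 104 L, T = 339 K.
Step 2 (adiabatic): W = (P₁V₁ − P₂V₂)/(γ−1) = (2470 − 3374)/0.4 = -2259 J.
W_total = 2429 − 2259 = 169.8 J.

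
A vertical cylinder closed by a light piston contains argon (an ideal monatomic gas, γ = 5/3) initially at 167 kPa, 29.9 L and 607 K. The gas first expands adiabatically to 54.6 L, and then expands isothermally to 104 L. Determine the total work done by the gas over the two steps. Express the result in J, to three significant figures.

Step 1 (adiabatic): W = (P₁V₁ − P₂V₂)/(γ−1) = (4993 − 3342)/0.667 = 2477 J.
After step 1: P = 61.21 kPa, V = 54.6 L, T = 406.3 K.
Step 2 (isothermal): W = P₁V₁ ln(V₂/V₁) = (3342) ln(104/54.6) = 2154 J.
W_total = 2477 + 2154 = 4630 J.

W_total ≈ 4630 J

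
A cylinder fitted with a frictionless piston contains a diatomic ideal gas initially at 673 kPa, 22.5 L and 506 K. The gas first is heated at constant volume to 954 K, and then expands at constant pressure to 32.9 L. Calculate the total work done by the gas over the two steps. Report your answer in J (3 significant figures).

W_total ≈ 13200 J

Step 1 (isochoric): W = 0 (constant volume).
After step 1: P = 1269 kPa (V unchanged).
Step 2 (isobaric): W = PΔV = (1269 kPa)(32.9 − 22.5 L) = 13196 J.
W_total = 0 + 13196 = 13196 J.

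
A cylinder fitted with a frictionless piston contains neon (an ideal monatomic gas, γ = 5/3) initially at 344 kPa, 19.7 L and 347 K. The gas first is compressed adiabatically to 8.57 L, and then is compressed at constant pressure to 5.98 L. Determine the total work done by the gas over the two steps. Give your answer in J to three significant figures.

Step 1 (adiabatic): W = (P₁V₁ − P₂V₂)/(γ−1) = (6777 − 11804)/0.667 = -7540 J.
After step 1: P = 1377 kPa, V = 8.57 L, T = 604.4 K.
Step 2 (isobaric): W = PΔV = (1377 kPa)(5.98 − 8.57 L) = -3567 J.
W_total = -7540 − 3567 = -11107 J.

W_total ≈ -11100 J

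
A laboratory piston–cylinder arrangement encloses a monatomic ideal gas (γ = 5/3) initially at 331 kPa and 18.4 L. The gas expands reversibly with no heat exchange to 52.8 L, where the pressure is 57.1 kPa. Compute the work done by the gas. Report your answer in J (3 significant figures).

Adiabatic: W = (P₁V₁ − P₂V₂)/(γ − 1) with γ = 5/3.
P₁V₁ = 6090 J, P₂V₂ = 3015 J.
W = (6090 − 3015) / 0.6667 = 4613 J.

W ≈ 4610 J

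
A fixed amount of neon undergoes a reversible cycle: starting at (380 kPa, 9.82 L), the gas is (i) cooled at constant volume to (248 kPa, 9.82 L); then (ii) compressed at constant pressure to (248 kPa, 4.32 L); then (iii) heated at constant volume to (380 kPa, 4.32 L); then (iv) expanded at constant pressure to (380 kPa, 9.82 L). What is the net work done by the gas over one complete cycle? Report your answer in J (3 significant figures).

Constant-volume legs do no work.
W(ii) = (248)(4.32 − 9.82) = -1364 J; W(iv) = (380)(9.82 − 4.32) = 2090 J.
W_net = -1364 + 2090 = 726 J (the clockwise enclosed area).

W_net ≈ 726 J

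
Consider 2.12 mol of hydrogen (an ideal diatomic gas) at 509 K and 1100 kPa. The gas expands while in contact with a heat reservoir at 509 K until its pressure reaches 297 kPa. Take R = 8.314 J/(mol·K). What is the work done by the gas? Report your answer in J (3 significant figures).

Isothermal process: W = nRT ln(V₂/V₁) = nRT ln(P₁/P₂).
W = (2.12)(8.314)(509) × ln(1100/297)
  = 8971 × ln(3.704) = 8971 × 1.309
W_by_gas = 11747 J.

W ≈ 11700 J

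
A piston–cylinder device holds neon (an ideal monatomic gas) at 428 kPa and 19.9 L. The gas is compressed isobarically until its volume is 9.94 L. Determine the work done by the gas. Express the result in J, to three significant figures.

Isobaric: W = P ΔV.
W = (428 kPa)(9.94 − 19.9 L) = (428)(-9.96) = -4263 J.

W ≈ -4260 J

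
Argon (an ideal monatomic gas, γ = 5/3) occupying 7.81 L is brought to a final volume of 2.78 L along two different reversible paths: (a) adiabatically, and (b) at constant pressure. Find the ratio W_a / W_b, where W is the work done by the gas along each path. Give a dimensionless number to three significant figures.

W_a / W_b ≈ 2.31

Path (a) adiabatic: W = P₁V₁(1 − (V₁/V₂)^(γ−1))/(γ−1) → W_a/(P₁V₁) = -1.486.
Path (b) isobaric: W = P₁(V₂ − V₁) → W_b/(P₁V₁) = -0.644.
W_a / W_b = -1.486 / -0.644 = 2.308.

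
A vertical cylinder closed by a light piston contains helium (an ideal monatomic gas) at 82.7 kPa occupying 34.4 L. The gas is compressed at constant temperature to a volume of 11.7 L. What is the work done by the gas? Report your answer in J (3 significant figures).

W ≈ -3070 J

Isothermal: W = nRT ln(V₂/V₁) = P₁V₁ ln(V₂/V₁).
P₁V₁ = (82.7 kPa)(34.4 L) = 2845 J.
W = 2845 × ln(11.7/34.4) = 2845 × -1.078
W_by_gas = -3068 J.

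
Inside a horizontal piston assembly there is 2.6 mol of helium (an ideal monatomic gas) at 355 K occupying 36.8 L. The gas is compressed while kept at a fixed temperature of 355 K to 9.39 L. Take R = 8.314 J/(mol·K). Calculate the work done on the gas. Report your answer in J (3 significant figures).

Isothermal: W = nRT ln(V₂/V₁).
W = (2.6)(8.314)(355) × ln(9.39/36.8)
  = 7674 × -1.366
W_by_gas = -10481 J; work on gas = −W_by = 10481 J.

W ≈ 10500 J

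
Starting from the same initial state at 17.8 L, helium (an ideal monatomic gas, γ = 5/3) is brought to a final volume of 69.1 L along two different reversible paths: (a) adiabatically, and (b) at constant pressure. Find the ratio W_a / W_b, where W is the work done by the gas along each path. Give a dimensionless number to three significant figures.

Path (a) adiabatic: W = P₁V₁(1 − (V₁/V₂)^(γ−1))/(γ−1) → W_a/(P₁V₁) = 0.8927.
Path (b) isobaric: W = P₁(V₂ − V₁) → W_b/(P₁V₁) = 2.882.
W_a / W_b = 0.8927 / 2.882 = 0.3098.

W_a / W_b ≈ 0.310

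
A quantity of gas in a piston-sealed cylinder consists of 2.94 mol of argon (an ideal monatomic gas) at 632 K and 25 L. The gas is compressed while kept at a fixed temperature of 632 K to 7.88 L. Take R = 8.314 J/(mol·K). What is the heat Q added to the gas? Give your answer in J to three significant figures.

Isothermal ⇒ ΔU = 0, so Q = W = nRT ln(V₂/V₁).
Q = (2.94)(8.314)(632) ln(7.88/25) = 15448 × -1.155 = -17836 J.

Q ≈ -17800 J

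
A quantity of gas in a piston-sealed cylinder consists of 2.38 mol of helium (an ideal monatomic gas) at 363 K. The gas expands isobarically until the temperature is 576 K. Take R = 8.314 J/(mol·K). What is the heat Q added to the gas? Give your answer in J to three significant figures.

Q ≈ 10500 J

Isobaric: W = nRΔT = (2.38)(8.314)(213) = 4215 J.
ΔU = nCᵥΔT with Cᵥ = 3R/2: ΔU = (2.38)(12.47)(213) = 6322 J.
Q = ΔU + W = 6322 + 4215 = 10537 J.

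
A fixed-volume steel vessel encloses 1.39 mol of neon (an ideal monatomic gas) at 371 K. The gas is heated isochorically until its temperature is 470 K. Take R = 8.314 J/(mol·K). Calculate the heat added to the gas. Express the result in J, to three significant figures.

Constant volume ⇒ W = 0, so Q = ΔU = nCᵥΔT with Cᵥ = 3R/2 = 12.47 J/(mol·K).
ΔU = (1.39)(12.47)(470 − 371) = 1716 J.

Q ≈ 1720 J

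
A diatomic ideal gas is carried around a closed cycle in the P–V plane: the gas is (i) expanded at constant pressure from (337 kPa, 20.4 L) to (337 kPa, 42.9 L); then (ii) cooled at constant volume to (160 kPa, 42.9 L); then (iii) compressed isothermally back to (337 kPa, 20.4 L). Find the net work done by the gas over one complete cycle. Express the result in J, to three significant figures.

Leg (i): W = PΔV = (337)(42.9 − 20.4) = 7582 J.
Leg (ii): W = 0.
Leg (iii): W = PᵢVᵢ ln(V_f/Vᵢ) = (6864) ln(20.4/42.9) = -5102 J.
W_net = 7582 − 5102 = 2480 J.

W_net ≈ 2480 J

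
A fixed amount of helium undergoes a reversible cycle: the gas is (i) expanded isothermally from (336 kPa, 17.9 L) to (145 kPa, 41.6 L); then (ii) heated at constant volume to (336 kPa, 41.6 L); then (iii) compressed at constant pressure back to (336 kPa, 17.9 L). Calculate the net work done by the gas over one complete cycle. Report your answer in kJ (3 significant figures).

W_net ≈ -2.89 kJ

Leg (i): W = PᵢVᵢ ln(V_f/Vᵢ) = (6014) ln(41.6/17.9) = 5072 J.
Leg (ii): W = 0.
Leg (iii): W = PΔV = (336)(17.9 − 41.6) = -7963 J.
W_net = 5072 − 7963 = -2891 J.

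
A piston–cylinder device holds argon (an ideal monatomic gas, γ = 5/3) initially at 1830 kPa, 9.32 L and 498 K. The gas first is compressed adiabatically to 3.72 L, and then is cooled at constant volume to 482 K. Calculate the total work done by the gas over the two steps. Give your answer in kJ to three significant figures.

W_total ≈ -21.6 kJ

Step 1 (adiabatic): W = (P₁V₁ − P₂V₂)/(γ−1) = (17056 − 31462)/0.667 = -21609 J.
Step 2 (isochoric): W = 0 (constant volume).
W_total = -21609 + 0 = -21609 J.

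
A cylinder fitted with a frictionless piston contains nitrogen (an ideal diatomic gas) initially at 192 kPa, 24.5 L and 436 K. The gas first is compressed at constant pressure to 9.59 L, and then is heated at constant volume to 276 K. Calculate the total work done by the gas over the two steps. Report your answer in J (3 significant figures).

W_total ≈ -2860 J

Step 1 (isobaric): W = PΔV = (192 kPa)(9.59 − 24.5 L) = -2863 J.
Step 2 (isochoric): W = 0 (constant volume).
W_total = -2863 + 0 = -2863 J.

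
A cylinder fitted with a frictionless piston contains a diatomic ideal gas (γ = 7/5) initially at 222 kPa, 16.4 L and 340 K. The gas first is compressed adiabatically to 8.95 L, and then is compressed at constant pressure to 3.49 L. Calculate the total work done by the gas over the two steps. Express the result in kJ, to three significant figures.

Step 1 (adiabatic): W = (P₁V₁ − P₂V₂)/(γ−1) = (3641 − 4639)/0.4 = -2495 J.
After step 1: P = 518.3 kPa, V = 8.95 L, T = 433.2 K.
Step 2 (isobaric): W = PΔV = (518.3 kPa)(3.49 − 8.95 L) = -2830 J.
W_total = -2495 − 2830 = -5325 J.

W_total ≈ -5.32 kJ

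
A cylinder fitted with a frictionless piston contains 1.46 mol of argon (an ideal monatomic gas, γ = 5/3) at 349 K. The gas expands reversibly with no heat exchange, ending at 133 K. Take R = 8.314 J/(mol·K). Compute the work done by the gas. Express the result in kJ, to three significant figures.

Adiabatic ⇒ Q = 0, so W_by = −ΔU = nCᵥ(T₁ − T₂).
Cᵥ = 3R/2 = 12.47 J/(mol·K).
W = (1.46)(12.47)(349 − 133) = 3933 J.

W ≈ 3.93 kJ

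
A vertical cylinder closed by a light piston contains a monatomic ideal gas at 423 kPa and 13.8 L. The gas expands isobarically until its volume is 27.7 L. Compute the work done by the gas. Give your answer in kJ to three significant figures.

W ≈ 5.88 kJ

Isobaric: W = P ΔV.
W = (423 kPa)(27.7 − 13.8 L) = (423)(13.9) = 5880 J.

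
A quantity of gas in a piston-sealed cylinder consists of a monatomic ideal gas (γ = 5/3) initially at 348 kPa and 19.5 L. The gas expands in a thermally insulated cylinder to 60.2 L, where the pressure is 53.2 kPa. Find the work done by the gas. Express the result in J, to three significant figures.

Adiabatic: W = (P₁V₁ − P₂V₂)/(γ − 1) with γ = 5/3.
P₁V₁ = 6786 J, P₂V₂ = 3203 J.
W = (6786 − 3203) / 0.6667 = 5375 J.

W ≈ 5380 J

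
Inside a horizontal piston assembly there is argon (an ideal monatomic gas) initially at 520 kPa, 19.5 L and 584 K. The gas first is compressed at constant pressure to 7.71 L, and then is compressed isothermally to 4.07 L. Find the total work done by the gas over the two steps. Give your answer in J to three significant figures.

W_total ≈ -8690 J

Step 1 (isobaric): W = PΔV = (520 kPa)(7.71 − 19.5 L) = -6131 J.
After step 1: P = 520 kPa, V = 7.71 L, T = 230.9 K.
Step 2 (isothermal): W = P₁V₁ ln(V₂/V₁) = (4009) ln(4.07/7.71) = -2561 J.
W_total = -6131 − 2561 = -8692 J.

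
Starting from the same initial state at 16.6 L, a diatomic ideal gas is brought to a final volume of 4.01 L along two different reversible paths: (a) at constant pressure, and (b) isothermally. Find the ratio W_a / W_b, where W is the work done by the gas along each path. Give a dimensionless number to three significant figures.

W_a / W_b ≈ 0.534

Path (a) isobaric: W = P₁(V₂ − V₁) → W_a/(P₁V₁) = -0.7584.
Path (b) isothermal: W = P₁V₁ ln(V₂/V₁) → W_b/(P₁V₁) = -1.421.
W_a / W_b = -0.7584 / -1.421 = 0.5339.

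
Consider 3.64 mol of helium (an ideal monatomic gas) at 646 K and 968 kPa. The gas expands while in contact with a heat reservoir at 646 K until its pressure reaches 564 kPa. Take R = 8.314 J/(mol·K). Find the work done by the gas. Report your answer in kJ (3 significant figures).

W ≈ 10.6 kJ

Isothermal process: W = nRT ln(V₂/V₁) = nRT ln(P₁/P₂).
W = (3.64)(8.314)(646) × ln(968/564)
  = 19550 × ln(1.716) = 19550 × 0.5402
W_by_gas = 10560 J.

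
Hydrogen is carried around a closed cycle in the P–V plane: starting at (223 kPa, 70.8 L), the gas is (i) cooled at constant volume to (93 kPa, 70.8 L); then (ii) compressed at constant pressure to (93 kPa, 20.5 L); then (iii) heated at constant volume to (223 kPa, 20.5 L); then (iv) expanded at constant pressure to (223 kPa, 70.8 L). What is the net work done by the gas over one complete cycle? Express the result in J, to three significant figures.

W_net ≈ 6540 J

Constant-volume legs do no work.
W(ii) = (93)(20.5 − 70.8) = -4678 J; W(iv) = (223)(70.8 − 20.5) = 11217 J.
W_net = -4678 + 11217 = 6539 J (the clockwise enclosed area).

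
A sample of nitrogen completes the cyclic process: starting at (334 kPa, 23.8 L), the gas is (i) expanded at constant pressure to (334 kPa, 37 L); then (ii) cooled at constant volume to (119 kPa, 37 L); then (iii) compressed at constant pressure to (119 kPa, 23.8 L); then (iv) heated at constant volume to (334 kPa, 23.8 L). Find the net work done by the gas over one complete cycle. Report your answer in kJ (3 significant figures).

Constant-volume legs do no work.
W(i) = (334)(37 − 23.8) = 4409 J; W(iii) = (119)(23.8 − 37) = -1571 J.
W_net = 4409 − 1571 = 2838 J (the clockwise enclosed area).

W_net ≈ 2.84 kJ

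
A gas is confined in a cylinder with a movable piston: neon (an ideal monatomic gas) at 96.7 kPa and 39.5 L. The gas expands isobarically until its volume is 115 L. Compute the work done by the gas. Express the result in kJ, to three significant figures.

W ≈ 7.30 kJ

Isobaric: W = P ΔV.
W = (96.7 kPa)(115 − 39.5 L) = (96.7)(75.5) = 7301 J.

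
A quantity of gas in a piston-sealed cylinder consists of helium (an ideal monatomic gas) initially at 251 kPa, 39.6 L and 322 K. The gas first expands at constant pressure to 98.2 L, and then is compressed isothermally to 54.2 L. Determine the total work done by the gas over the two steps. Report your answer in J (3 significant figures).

W_total ≈ 59.6 J

Step 1 (isobaric): W = PΔV = (251 kPa)(98.2 − 39.6 L) = 14709 J.
After step 1: P = 251 kPa, V = 98.2 L, T = 798.5 K.
Step 2 (isothermal): W = P₁V₁ ln(V₂/V₁) = (24648) ln(54.2/98.2) = -14649 J.
W_total = 14709 − 14649 = 59.55 J.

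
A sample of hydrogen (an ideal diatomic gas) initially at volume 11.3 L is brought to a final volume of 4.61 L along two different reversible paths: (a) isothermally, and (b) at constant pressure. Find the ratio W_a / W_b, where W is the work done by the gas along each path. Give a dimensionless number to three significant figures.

Path (a) isothermal: W = P₁V₁ ln(V₂/V₁) → W_a/(P₁V₁) = -0.8966.
Path (b) isobaric: W = P₁(V₂ − V₁) → W_b/(P₁V₁) = -0.592.
W_a / W_b = -0.8966 / -0.592 = 1.514.

W_a / W_b ≈ 1.51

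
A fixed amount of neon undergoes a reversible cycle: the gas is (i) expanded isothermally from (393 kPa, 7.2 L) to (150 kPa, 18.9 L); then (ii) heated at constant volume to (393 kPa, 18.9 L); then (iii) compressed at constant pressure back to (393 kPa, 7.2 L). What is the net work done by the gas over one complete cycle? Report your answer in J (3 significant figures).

Leg (i): W = PᵢVᵢ ln(V_f/Vᵢ) = (2830) ln(18.9/7.2) = 2731 J.
Leg (ii): W = 0.
Leg (iii): W = PΔV = (393)(7.2 − 18.9) = -4598 J.
W_net = 2731 − 4598 = -1867 J.

W_net ≈ -1870 J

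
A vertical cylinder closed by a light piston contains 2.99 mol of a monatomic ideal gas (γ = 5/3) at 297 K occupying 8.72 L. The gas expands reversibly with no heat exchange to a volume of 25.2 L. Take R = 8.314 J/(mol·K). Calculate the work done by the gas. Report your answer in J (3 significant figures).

W ≈ 5620 J

Adiabatic: TV^(γ−1) = const with γ = 5/3.
T₂ = T₁ (V₁/V₂)^(γ−1) = 297 × (8.72/25.2)^0.667 = 297 × 0.4929 = 146.4 K.
W_by = nCᵥ(T₁ − T₂) = (2.99)(12.47)(297 − 146.4) = 5616 J.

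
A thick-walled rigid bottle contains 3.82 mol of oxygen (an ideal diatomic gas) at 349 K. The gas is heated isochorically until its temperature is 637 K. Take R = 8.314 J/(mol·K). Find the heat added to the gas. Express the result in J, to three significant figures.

Constant volume ⇒ W = 0, so Q = ΔU = nCᵥΔT with Cᵥ = 5R/2 = 20.79 J/(mol·K).
ΔU = (3.82)(20.79)(637 − 349) = 22867 J.

Q ≈ 22900 J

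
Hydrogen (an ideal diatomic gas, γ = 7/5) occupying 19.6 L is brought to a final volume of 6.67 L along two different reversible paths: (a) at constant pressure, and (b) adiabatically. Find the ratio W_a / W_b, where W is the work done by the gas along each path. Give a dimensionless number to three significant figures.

W_a / W_b ≈ 0.490

Path (a) isobaric: W = P₁(V₂ − V₁) → W_a/(P₁V₁) = -0.6597.
Path (b) adiabatic: W = P₁V₁(1 − (V₁/V₂)^(γ−1))/(γ−1) → W_b/(P₁V₁) = -1.348.
W_a / W_b = -0.6597 / -1.348 = 0.4895.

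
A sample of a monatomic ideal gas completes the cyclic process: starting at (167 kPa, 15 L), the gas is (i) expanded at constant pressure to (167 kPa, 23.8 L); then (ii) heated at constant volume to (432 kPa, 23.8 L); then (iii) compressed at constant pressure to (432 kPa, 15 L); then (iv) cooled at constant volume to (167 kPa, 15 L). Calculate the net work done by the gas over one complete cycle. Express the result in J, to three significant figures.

Constant-volume legs do no work.
W(i) = (167)(23.8 − 15) = 1470 J; W(iii) = (432)(15 − 23.8) = -3802 J.
W_net = 1470 − 3802 = -2332 J (the counter-clockwise enclosed area).

W_net ≈ -2330 J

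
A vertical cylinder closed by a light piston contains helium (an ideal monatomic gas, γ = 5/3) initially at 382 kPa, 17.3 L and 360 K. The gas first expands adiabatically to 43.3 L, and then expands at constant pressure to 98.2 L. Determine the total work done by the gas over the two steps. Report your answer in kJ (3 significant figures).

W_total ≈ 9.08 kJ

Step 1 (adiabatic): W = (P₁V₁ − P₂V₂)/(γ−1) = (6609 − 3585)/0.667 = 4535 J.
After step 1: P = 82.79 kPa, V = 43.3 L, T = 195.3 K.
Step 2 (isobaric): W = PΔV = (82.79 kPa)(98.2 − 43.3 L) = 4545 J.
W_total = 4535 + 4545 = 9081 J.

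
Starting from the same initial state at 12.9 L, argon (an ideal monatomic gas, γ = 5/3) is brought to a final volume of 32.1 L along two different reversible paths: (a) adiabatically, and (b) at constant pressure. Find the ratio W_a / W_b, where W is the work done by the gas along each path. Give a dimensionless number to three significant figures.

W_a / W_b ≈ 0.459

Path (a) adiabatic: W = P₁V₁(1 − (V₁/V₂)^(γ−1))/(γ−1) → W_a/(P₁V₁) = 0.6831.
Path (b) isobaric: W = P₁(V₂ − V₁) → W_b/(P₁V₁) = 1.488.
W_a / W_b = 0.6831 / 1.488 = 0.459.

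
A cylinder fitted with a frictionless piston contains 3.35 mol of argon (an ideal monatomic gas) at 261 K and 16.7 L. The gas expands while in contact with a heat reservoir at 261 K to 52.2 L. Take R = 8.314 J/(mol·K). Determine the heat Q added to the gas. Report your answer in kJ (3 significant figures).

Q ≈ 8.28 kJ

Isothermal ⇒ ΔU = 0, so Q = W = nRT ln(V₂/V₁).
Q = (3.35)(8.314)(261) ln(52.2/16.7) = 7269 × 1.14 = 8285 J.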